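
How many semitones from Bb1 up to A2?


Absolute semitone position = octave×12 + chromatic position
Bb1: 1×12 + 10 = 22
A2: 2×12 + 9 = 33
Difference = 33 - 22 = 11
= 11 semitones


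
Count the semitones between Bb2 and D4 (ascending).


Absolute semitone position = octave×12 + chromatic position
Bb2: 2×12 + 10 = 34
D4: 4×12 + 2 = 50
Difference = 50 - 34 = 16
= 16 semitones


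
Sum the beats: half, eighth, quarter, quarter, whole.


Beat values:
  half = 2 beats
  eighth = 0.5 beats
  quarter = 1 beat
  quarter = 1 beat
  whole = 4 beats
Sum = 2 + 0.5 + 1 + 1 + 4
= 8.5 beats


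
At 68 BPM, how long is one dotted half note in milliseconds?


Solution.
One quarter-note beat = 60000 / BPM = 60000 / 68 ms
Dotted half note = 3 × quarter note
Duration = 3 × 60000 / 68 = 180000 / 68
= 2647.1 ms


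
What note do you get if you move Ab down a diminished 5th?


diminished 5th: 5 letter names, 6 semitones
Letter: A - 4 → D
Pitch: Ab - 6 semitones, spelled as a D → D
= D


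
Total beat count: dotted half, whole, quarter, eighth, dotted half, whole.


Beat values:
  dotted half = 3 beats
  whole = 4 beats
  quarter = 1 beat
  eighth = 0.5 beats
  dotted half = 3 beats
  whole = 4 beats
Sum = 3 + 4 + 1 + 0.5 + 3 + 4
= 15.5 beats


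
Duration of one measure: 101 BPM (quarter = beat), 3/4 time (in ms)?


Solution.
Quarter-note beat duration = 60000 / 101 ms
Beats per measure (3/4) = 3
One measure = 3 × 60000 / 101 = 180000 / 101 ms
= 1782.2 ms


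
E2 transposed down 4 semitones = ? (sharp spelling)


Working:
E2: chromatic position 4 in octave 2 → absolute = 2×12 + 4 = 28
Transpose down 4: 28 - 4 = 24
24 = 2×12 + 0 → C in octave 2
Result = C2


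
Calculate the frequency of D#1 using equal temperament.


Working:
f = 440 × 2^(n/12) where n = semitones from A4
D#1: -42 semitones from A4
f = 440 × 2^(-42/12)
f = 38.89 Hz


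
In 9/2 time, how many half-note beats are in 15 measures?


Working:
Time signature 9/2: the bottom number 2 means the half note gets one count
The top number 9 means 9 half-note beats per measure
Total = 9 × 15 measures
= 135 half-note beats


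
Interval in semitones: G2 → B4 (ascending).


Let's work it out.
Absolute semitone position = octave×12 + chromatic position
G2: 2×12 + 7 = 31
B4: 4×12 + 11 = 59
Difference = 59 - 31 = 28
= 28 semitones


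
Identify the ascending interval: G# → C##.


Letter names: G → C spans 4 letter names → a 4th
Semitones: G# → C## = 6 half-steps
A 4th of 6 semitones is an augmented 4th
= augmented 4th


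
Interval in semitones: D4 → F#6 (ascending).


Solution.
Absolute semitone position = octave×12 + chromatic position
D4: 4×12 + 2 = 50
F#6: 6×12 + 6 = 78
Difference = 78 - 50 = 28
= 28 semitones


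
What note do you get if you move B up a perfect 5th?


Reasoning:
perfect 5th: 5 letter names, 7 semitones
Letter: B + 4 → F
Pitch: B + 7 semitones, spelled as an F → F#
= F#


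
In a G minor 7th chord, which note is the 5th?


Reasoning:
Minor 7th chord = root + minor 3rd + perfect 5th + minor 7th
Seventh chords stack in thirds, so the letter names are G-B-D-F
Root: G
Minor 3rd above G: Bb
Perfect 5th above G: D
Minor 7th above G: F
The 5th = D


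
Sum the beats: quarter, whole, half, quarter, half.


Beat values:
  quarter = 1 beat
  whole = 4 beats
  half = 2 beats
  quarter = 1 beat
  half = 2 beats
Sum = 1 + 4 + 2 + 1 + 2
= 10 beats


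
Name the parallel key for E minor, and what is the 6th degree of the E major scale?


Solution.
Parallel keys share the same tonic but differ in mode
E minor → parallel is E major
E major scale: E F# G# A B C# D#
= E major; 6th degree = C#


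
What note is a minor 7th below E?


Working:
A 7th spans 7 letter names, so from E we land on F
A minor 7th = 10 semitones below E
Spell F at that pitch: F#
= F#


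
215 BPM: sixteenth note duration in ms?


One quarter-note beat = 60000 / BPM = 60000 / 215 ms
Sixteenth note = 1/4 × quarter note
Duration = 1/4 × 60000 / 215 = 15000 / 215
= 69.8 ms


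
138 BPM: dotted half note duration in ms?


Step by step:
One quarter-note beat = 60000 / BPM = 60000 / 138 ms
Dotted half note = 3 × quarter note
Duration = 3 × 60000 / 138 = 180000 / 138
= 1304.3 ms


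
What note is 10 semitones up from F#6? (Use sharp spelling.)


Solution.
F#6: chromatic position 6 in octave 6 → absolute = 6×12 + 6 = 78
Transpose up 10: 78 + 10 = 88
88 = 7×12 + 4 → E in octave 7
Result = E7


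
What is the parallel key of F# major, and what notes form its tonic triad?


Solution.
Parallel keys share the same tonic but differ in mode
F# major → parallel is F# minor
Tonic triad of F# minor = F# A C#
= F# minor; triad = F# A C#


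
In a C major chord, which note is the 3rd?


Major triad = root + major 3rd (4 semitones) + perfect 5th (7 semitones)
A triad on C stacks thirds, so the chord tones use letter names C-E-G
Root: C
Major 3rd above C: E
Perfect 5th above C: G
The 3rd = E


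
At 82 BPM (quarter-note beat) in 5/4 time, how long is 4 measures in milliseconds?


Let's work it out.
Quarter-note beat duration = 60000 / 82 ms
Beats per measure (5/4) = 5
One measure = 5 × 60000 / 82 = 300000 / 82 ms
4 measures = 4 × 300000 / 82 = 1200000 / 82
= 14634.1 ms


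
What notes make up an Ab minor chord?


Let's work it out.
Minor triad = root + minor 3rd (3 semitones) + perfect 5th (7 semitones)
A triad on Ab stacks thirds, so the chord tones use letter names A-C-E
Root: Ab
Minor 3rd above Ab: Cb
Perfect 5th above Ab: Eb
Chord = Ab Cb Eb


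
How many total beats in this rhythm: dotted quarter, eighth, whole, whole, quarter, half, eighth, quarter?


Working:
Beat values:
  dotted quarter = 1.5 beats
  eighth = 0.5 beats
  whole = 4 beats
  whole = 4 beats
  quarter = 1 beat
  half = 2 beats
  eighth = 0.5 beats
  quarter = 1 beat
Sum = 1.5 + 0.5 + 4 + 4 + 1 + 2 + 0.5 + 1
= 14.5 beats


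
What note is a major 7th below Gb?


Solution.
A 7th spans 7 letter names, so from G we land on A
A major 7th = 11 semitones below Gb
Spell A at that pitch: Abb
= Abb


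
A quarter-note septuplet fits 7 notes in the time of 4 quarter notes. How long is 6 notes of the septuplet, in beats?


Septuplet: 7 notes occupy the space of 4 quarter notes
Space = 4 × 1 = 4 beats
Each septuplet note = 4 / 7 = 4/7 beats
6 notes = 6 × 4/7 = 24/7
= 24/7 beats


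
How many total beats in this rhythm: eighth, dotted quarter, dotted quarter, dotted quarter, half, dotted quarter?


Working:
Beat values:
  eighth = 0.5 beats
  dotted quarter = 1.5 beats
  dotted quarter = 1.5 beats
  dotted quarter = 1.5 beats
  half = 2 beats
  dotted quarter = 1.5 beats
Sum = 0.5 + 1.5 + 1.5 + 1.5 + 2 + 1.5
= 8.5 beats


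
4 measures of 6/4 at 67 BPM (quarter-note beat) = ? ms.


Quarter-note beat duration = 60000 / 67 ms
Beats per measure (6/4) = 6
One measure = 6 × 60000 / 67 = 360000 / 67 ms
4 measures = 4 × 360000 / 67 = 1440000 / 67
= 21492.5 ms


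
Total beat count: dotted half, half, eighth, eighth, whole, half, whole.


Working:
Beat values:
  dotted half = 3 beats
  half = 2 beats
  eighth = 0.5 beats
  eighth = 0.5 beats
  whole = 4 beats
  half = 2 beats
  whole = 4 beats
Sum = 3 + 2 + 0.5 + 0.5 + 4 + 2 + 4
= 16 beats


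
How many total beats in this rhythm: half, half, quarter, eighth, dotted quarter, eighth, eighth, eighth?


Working:
Beat values:
  half = 2 beats
  half = 2 beats
  quarter = 1 beat
  eighth = 0.5 beats
  dotted quarter = 1.5 beats
  eighth = 0.5 beats
  eighth = 0.5 beats
  eighth = 0.5 beats
Sum = 2 + 2 + 1 + 0.5 + 1.5 + 0.5 + 0.5 + 0.5
= 8.5 beats


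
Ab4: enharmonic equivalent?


Enharmonic notes sound the same pitch but are spelled with different letter names
Ab and G# name the same pitch class
= G#4


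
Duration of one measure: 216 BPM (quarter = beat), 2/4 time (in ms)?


Reasoning:
Quarter-note beat duration = 60000 / 216 ms
Beats per measure (2/4) = 2
One measure = 2 × 60000 / 216 = 120000 / 216 ms
= 555.6 ms


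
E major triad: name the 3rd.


Major triad = root + major 3rd (4 semitones) + perfect 5th (7 semitones)
A triad on E stacks thirds, so the chord tones use letter names E-G-B
Root: E
Major 3rd above E: G#
Perfect 5th above E: B
The 3rd = G#


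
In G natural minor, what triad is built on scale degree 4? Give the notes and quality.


Solution.
G natural minor scale: G A Bb C D Eb F
Diatonic triad on degree 4 stacks scale notes 4, 6, 1: C Eb G
C→Eb = 3 semitones; C→G = 7 semitones → minor triad
= C Eb G (minor)


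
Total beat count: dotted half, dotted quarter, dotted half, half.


Working:
Beat values:
  dotted half = 3 beats
  dotted quarter = 1.5 beats
  dotted half = 3 beats
  half = 2 beats
Sum = 3 + 1.5 + 3 + 2
= 9.5 beats


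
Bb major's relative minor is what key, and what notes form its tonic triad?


Step by step:
The relative minor shares the major's key signature and starts on its 6th degree
6th degree = a major 6th above the tonic; a major 6th above Bb is G
→ relative minor of Bb major is G minor
Tonic triad of G minor = root + minor 3rd + perfect 5th = G Bb D
= G minor; triad = G Bb D


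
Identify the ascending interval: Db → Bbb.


Reasoning:
Letter names: D → B spans 6 letter names → a 6th
Semitones: Db → Bbb = 8 half-steps
A 6th of 8 semitones is a minor 6th
= minor 6th


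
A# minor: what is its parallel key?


Working:
Parallel keys share the same tonic but differ in mode
A# minor → parallel is A# major
= A# major


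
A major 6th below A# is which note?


A 6th spans 6 letter names, so from A we land on C
A major 6th = 9 semitones below A#
Spell C at that pitch: C#
= C#


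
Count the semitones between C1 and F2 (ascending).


Absolute semitone position = octave×12 + chromatic position
C1: 1×12 + 0 = 12
F2: 2×12 + 5 = 29
Difference = 29 - 12 = 17
= 17 semitones


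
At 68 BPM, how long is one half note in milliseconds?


Working:
One quarter-note beat = 60000 / BPM = 60000 / 68 ms
Half note = 2 × quarter note
Duration = 2 × 60000 / 68 = 120000 / 68
= 1764.7 ms


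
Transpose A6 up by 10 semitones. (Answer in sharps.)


Reasoning:
A6: chromatic position 9 in octave 6 → absolute = 6×12 + 9 = 81
Transpose up 10: 81 + 10 = 91
91 = 7×12 + 7 → G in octave 7
Result = G7


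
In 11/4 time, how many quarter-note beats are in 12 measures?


Reasoning:
Time signature 11/4: the bottom number 4 means the quarter note gets one count
The top number 11 means 11 quarter-note beats per measure
Total = 11 × 12 measures
= 132 quarter-note beats


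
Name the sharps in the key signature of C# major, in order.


Solution.
Sharp major keys follow the circle of fifths: C(0), G(1), D(2), A(3), E(4), B(5), F#(6), C#(7)
C# major has 7 sharps
Order of sharps: F# C# G# D# A# E# B# → first 7: F#, C#, G#, D#, A#, E#, B#
= F#, C#, G#, D#, A#, E#, B#


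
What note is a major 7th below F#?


A 7th spans 7 letter names, so from F we land on G
A major 7th = 11 semitones below F#
Spell G at that pitch: G
= G


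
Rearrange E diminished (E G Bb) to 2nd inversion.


Root position: E G Bb
2nd inversion: move root and 3rd up an octave
Bass note: Bb
Notes (bottom to top) = Bb E G


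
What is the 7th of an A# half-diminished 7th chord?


Reasoning:
Half-diminished 7th chord = root + minor 3rd + diminished 5th + minor 7th
Seventh chords stack in thirds, so the letter names are A-C-E-G
Root: A#
Minor 3rd above A#: C#
Diminished 5th above A#: E
Minor 7th above A#: G#
The 7th = G#


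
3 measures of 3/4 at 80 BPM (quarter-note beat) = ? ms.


Working:
Quarter-note beat duration = 60000 / 80 ms
Beats per measure (3/4) = 3
One measure = 3 × 60000 / 80 = 180000 / 80 ms
3 measures = 3 × 180000 / 80 = 540000 / 80
= 6750.0 ms


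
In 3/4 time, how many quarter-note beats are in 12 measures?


Solution.
Time signature 3/4: the bottom number 4 means the quarter note gets one count
The top number 3 means 3 quarter-note beats per measure
Total = 3 × 12 measures
= 36 quarter-note beats


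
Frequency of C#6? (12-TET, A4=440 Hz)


Reasoning:
f = 440 × 2^(n/12) where n = semitones from A4
C#6: 16 semitones from A4
f = 440 × 2^(16/12)
f = 1108.73 Hz


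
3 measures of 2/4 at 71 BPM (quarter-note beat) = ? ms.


Solution.
Quarter-note beat duration = 60000 / 71 ms
Beats per measure (2/4) = 2
One measure = 2 × 60000 / 71 = 120000 / 71 ms
3 measures = 3 × 120000 / 71 = 360000 / 71
= 5070.4 ms


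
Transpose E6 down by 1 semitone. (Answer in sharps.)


Let's work it out.
E6: chromatic position 4 in octave 6 → absolute = 6×12 + 4 = 76
Transpose down 1: 76 - 1 = 75
75 = 6×12 + 3 → D# in octave 6
Result = D#6


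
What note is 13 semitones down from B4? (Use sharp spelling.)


Step by step:
B4: chromatic position 11 in octave 4 → absolute = 4×12 + 11 = 59
Transpose down 13: 59 - 13 = 46
46 = 3×12 + 10 → A# in octave 3
Result = A#3


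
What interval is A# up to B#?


Solution.
Letter names: A → B spans 2 letter names → a 2nd
Semitones: A# → B# = 2 half-steps
A 2nd of 2 semitones is a major 2nd
= major 2nd


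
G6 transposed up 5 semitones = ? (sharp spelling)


Step by step:
G6: chromatic position 7 in octave 6 → absolute = 6×12 + 7 = 79
Transpose up 5: 79 + 5 = 84
84 = 7×12 + 0 → C in octave 7
Result = C7


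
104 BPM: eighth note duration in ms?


Let's work it out.
One quarter-note beat = 60000 / BPM = 60000 / 104 ms
Eighth note = 1/2 × quarter note
Duration = 1/2 × 60000 / 104 = 30000 / 104
= 288.5 ms


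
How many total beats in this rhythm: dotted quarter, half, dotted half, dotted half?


Step by step:
Beat values:
  dotted quarter = 1.5 beats
  half = 2 beats
  dotted half = 3 beats
  dotted half = 3 beats
Sum = 1.5 + 2 + 3 + 3
= 9.5 beats


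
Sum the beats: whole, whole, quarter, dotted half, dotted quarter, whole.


Beat values:
  whole = 4 beats
  whole = 4 beats
  quarter = 1 beat
  dotted half = 3 beats
  dotted quarter = 1.5 beats
  whole = 4 beats
Sum = 4 + 4 + 1 + 3 + 1.5 + 4
= 17.5 beats


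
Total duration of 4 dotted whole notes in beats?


Solution.
Base whole note = 4 beats
Dot 1 adds half the previous value: +2
One dotted whole = 4 + 2 = 6
4 of them = 4 × 6 = 24
= 24 beats


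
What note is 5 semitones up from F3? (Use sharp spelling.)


Let's work it out.
F3: chromatic position 5 in octave 3 → absolute = 3×12 + 5 = 41
Transpose up 5: 41 + 5 = 46
46 = 3×12 + 10 → A# in octave 3
Result = A#3


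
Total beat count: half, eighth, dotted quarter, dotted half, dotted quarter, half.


Let's work it out.
Beat values:
  half = 2 beats
  eighth = 0.5 beats
  dotted quarter = 1.5 beats
  dotted half = 3 beats
  dotted quarter = 1.5 beats
  half = 2 beats
Sum = 2 + 0.5 + 1.5 + 3 + 1.5 + 2
= 10.5 beats


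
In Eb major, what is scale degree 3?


Solution.
Major scale pattern: W-W-H-W-W-W-H (2-2-1-2-2-2-1 semitones)
Starting from Eb:
  Eb + 2 semitones → F
  F + 2 semitones → G
  G + 1 semitone → Ab
  Ab + 2 semitones → Bb
  Bb + 2 semitones → C
  C + 2 semitones → D
  D + 1 semitone → Eb
Scale: Eb F G Ab Bb C D
Degree 3 = G


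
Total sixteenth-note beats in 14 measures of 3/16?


Solution.
Time signature 3/16: the bottom number 16 means the sixteenth note gets one count
The top number 3 means 3 sixteenth-note beats per measure
Total = 3 × 14 measures
= 42 sixteenth-note beats


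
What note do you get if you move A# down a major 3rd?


Let's work it out.
major 3rd: 3 letter names, 4 semitones
Letter: A - 2 → F
Pitch: A# - 4 semitones, spelled as an F → F#
= F#


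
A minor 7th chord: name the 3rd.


Working:
Minor 7th chord = root + minor 3rd + perfect 5th + minor 7th
Seventh chords stack in thirds, so the letter names are A-C-E-G
Root: A
Minor 3rd above A: C
Perfect 5th above A: E
Minor 7th above A: G
The 3rd = C


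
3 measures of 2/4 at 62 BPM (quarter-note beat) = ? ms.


Reasoning:
Quarter-note beat duration = 60000 / 62 ms
Beats per measure (2/4) = 2
One measure = 2 × 60000 / 62 = 120000 / 62 ms
3 measures = 3 × 120000 / 62 = 360000 / 62
= 5806.5 ms


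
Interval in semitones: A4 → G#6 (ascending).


Reasoning:
Absolute semitone position = octave×12 + chromatic position
A4: 4×12 + 9 = 57
G#6: 6×12 + 8 = 80
Difference = 80 - 57 = 23
= 23 semitones


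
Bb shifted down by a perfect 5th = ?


Let's work it out.
perfect 5th: 5 letter names, 7 semitones
Letter: B - 4 → E
Pitch: Bb - 7 semitones, spelled as an E → Eb
= Eb


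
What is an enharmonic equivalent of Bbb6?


Enharmonic notes sound the same pitch but are spelled with different letter names
Bbb and A name the same pitch class
= A6


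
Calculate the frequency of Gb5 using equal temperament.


Solution.
f = 440 × 2^(n/12) where n = semitones from A4
Gb5: 9 semitones from A4
f = 440 × 2^(9/12)
f = 739.99 Hz


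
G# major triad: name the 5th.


Reasoning:
Major triad = root + major 3rd (4 semitones) + perfect 5th (7 semitones)
A triad on G# stacks thirds, so the chord tones use letter names G-B-D
Root: G#
Major 3rd above G#: B#
Perfect 5th above G#: D#
The 5th = D#


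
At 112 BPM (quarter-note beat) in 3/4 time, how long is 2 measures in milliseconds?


Reasoning:
Quarter-note beat duration = 60000 / 112 ms
Beats per measure (3/4) = 3
One measure = 3 × 60000 / 112 = 180000 / 112 ms
2 measures = 2 × 180000 / 112 = 360000 / 112
= 3214.3 ms


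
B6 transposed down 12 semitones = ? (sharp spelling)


Step by step:
B6: chromatic position 11 in octave 6 → absolute = 6×12 + 11 = 83
Transpose down 12: 83 - 12 = 71
71 = 5×12 + 11 → B in octave 5
Result = B5


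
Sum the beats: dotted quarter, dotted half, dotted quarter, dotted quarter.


Beat values:
  dotted quarter = 1.5 beats
  dotted half = 3 beats
  dotted quarter = 1.5 beats
  dotted quarter = 1.5 beats
Sum = 1.5 + 3 + 1.5 + 1.5
= 7.5 beats


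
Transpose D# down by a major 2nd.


Step by step:
major 2nd: 2 letter names, 2 semitones
Letter: D - 1 → C
Pitch: D# - 2 semitones, spelled as a C → C#
= C#


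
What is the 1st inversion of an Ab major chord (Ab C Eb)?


Reasoning:
Root position: Ab C Eb
1st inversion: move root up an octave
Bass note: C
Notes (bottom to top) = C Eb Ab


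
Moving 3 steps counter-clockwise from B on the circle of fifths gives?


Each counter-clockwise step moves down a perfect 5th (= up a perfect 4th)
From B: B → E → A → D
= D


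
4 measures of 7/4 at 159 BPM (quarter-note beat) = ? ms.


Step by step:
Quarter-note beat duration = 60000 / 159 ms
Beats per measure (7/4) = 7
One measure = 7 × 60000 / 159 = 420000 / 159 ms
4 measures = 4 × 420000 / 159 = 1680000 / 159
= 10566.0 ms


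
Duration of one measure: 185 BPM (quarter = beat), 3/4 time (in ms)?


Working:
Quarter-note beat duration = 60000 / 185 ms
Beats per measure (3/4) = 3
One measure = 3 × 60000 / 185 = 180000 / 185 ms
= 973.0 ms


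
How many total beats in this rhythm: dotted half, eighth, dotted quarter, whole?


Let's work it out.
Beat values:
  dotted half = 3 beats
  eighth = 0.5 beats
  dotted quarter = 1.5 beats
  whole = 4 beats
Sum = 3 + 0.5 + 1.5 + 4
= 9 beats


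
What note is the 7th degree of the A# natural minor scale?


Let's work it out.
Natural minor scale pattern: W-H-W-W-H-W-W (2-1-2-2-1-2-2 semitones)
Starting from A#:
  A# + 2 semitones → B#
  B# + 1 semitone → C#
  C# + 2 semitones → D#
  D# + 2 semitones → E#
  E# + 1 semitone → F#
  F# + 2 semitones → G#
  G# + 2 semitones → A#
Scale: A# B# C# D# E# F# G#
Degree 7 = G#


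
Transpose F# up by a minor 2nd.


minor 2nd: 2 letter names, 1 semitones
Letter: F + 1 → G
Pitch: F# + 1 semitones, spelled as a G → G
= G


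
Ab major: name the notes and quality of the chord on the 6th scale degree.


Reasoning:
Ab major scale: Ab Bb C Db Eb F G
Diatonic triad on degree 6 stacks scale notes 6, 1, 3: F Ab C
F→Ab = 3 semitones; F→C = 7 semitones → minor triad
= F Ab C (minor)


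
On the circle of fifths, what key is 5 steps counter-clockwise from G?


Solution.
Each counter-clockwise step moves down a perfect 5th (= up a perfect 4th)
From G: G → C → F → Bb → Eb → Ab
= Ab


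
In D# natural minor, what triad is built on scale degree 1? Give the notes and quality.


Reasoning:
D# natural minor scale: D# E# F# G# A# B C#
Diatonic triad on degree 1 stacks scale notes 1, 3, 5: D# F# A#
D#→F# = 3 semitones; D#→A# = 7 semitones → minor triad
= D# F# A# (minor)


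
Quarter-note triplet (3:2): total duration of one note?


Let's work it out.
Triplet: 3 notes occupy the space of 2 quarter notes
Space = 2 × 1 = 2 beats
Each triplet note = 2 / 3 = 2/3 beats
= 2/3 beats


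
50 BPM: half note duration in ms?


One quarter-note beat = 60000 / BPM = 60000 / 50 ms
Half note = 2 × quarter note
Duration = 2 × 60000 / 50 = 120000 / 50
= 2400.0 ms


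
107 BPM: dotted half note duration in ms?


One quarter-note beat = 60000 / BPM = 60000 / 107 ms
Dotted half note = 3 × quarter note
Duration = 3 × 60000 / 107 = 180000 / 107
= 1682.2 ms


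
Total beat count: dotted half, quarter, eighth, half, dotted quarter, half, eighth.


Working:
Beat values:
  dotted half = 3 beats
  quarter = 1 beat
  eighth = 0.5 beats
  half = 2 beats
  dotted quarter = 1.5 beats
  half = 2 beats
  eighth = 0.5 beats
Sum = 3 + 1 + 0.5 + 2 + 1.5 + 2 + 0.5
= 10.5 beats


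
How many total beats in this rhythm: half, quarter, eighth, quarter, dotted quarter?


Working:
Beat values:
  half = 2 beats
  quarter = 1 beat
  eighth = 0.5 beats
  quarter = 1 beat
  dotted quarter = 1.5 beats
Sum = 2 + 1 + 0.5 + 1 + 1.5
= 6 beats


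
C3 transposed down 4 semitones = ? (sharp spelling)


Solution.
C3: chromatic position 0 in octave 3 → absolute = 3×12 + 0 = 36
Transpose down 4: 36 - 4 = 32
32 = 2×12 + 8 → G# in octave 2
Result = G#2


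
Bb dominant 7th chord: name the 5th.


Dominant 7th chord = root + major 3rd + perfect 5th + minor 7th
Seventh chords stack in thirds, so the letter names are B-D-F-A
Root: Bb
Major 3rd above Bb: D
Perfect 5th above Bb: F
Minor 7th above Bb: Ab
The 5th = F


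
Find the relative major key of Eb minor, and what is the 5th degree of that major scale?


Step by step:
The relative major shares the key signature and is a minor 3rd above the minor tonic
A minor 3rd above Eb is Gb
→ relative major of Eb minor is Gb major
Gb major scale: Gb Ab Bb Cb Db Eb F
= Gb major; 5th degree = Db


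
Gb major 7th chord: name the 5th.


Major 7th chord = root + major 3rd + perfect 5th + major 7th
Seventh chords stack in thirds, so the letter names are G-B-D-F
Root: Gb
Major 3rd above Gb: Bb
Perfect 5th above Gb: Db
Major 7th above Gb: F
The 5th = Db


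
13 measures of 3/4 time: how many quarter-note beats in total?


Step by step:
Time signature 3/4: the bottom number 4 means the quarter note gets one count
The top number 3 means 3 quarter-note beats per measure
Total = 3 × 13 measures
= 39 quarter-note beats


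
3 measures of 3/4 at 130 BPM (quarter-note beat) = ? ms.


Quarter-note beat duration = 60000 / 130 ms
Beats per measure (3/4) = 3
One measure = 3 × 60000 / 130 = 180000 / 130 ms
3 measures = 3 × 180000 / 130 = 540000 / 130
= 4153.8 ms


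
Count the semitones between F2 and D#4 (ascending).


Working:
Absolute semitone position = octave×12 + chromatic position
F2: 2×12 + 5 = 29
D#4: 4×12 + 3 = 51
Difference = 51 - 29 = 22
= 22 semitones


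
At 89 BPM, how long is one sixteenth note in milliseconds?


Let's work it out.
One quarter-note beat = 60000 / BPM = 60000 / 89 ms
Sixteenth note = 1/4 × quarter note
Duration = 1/4 × 60000 / 89 = 15000 / 89
= 168.5 ms


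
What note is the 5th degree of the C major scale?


Step by step:
Major scale pattern: W-W-H-W-W-W-H (2-2-1-2-2-2-1 semitones)
Starting from C:
  C + 2 semitones → D
  D + 2 semitones → E
  E + 1 semitone → F
  F + 2 semitones → G
  G + 2 semitones → A
  A + 2 semitones → B
  B + 1 semitone → C
Scale: C D E F G A B
Degree 5 = G


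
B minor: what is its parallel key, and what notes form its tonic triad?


Reasoning:
Parallel keys share the same tonic but differ in mode
B minor → parallel is B major
Tonic triad of B major = B D# F#
= B major; triad = B D# F#


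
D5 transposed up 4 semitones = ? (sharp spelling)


Reasoning:
D5: chromatic position 2 in octave 5 → absolute = 5×12 + 2 = 62
Transpose up 4: 62 + 4 = 66
66 = 5×12 + 6 → F# in octave 5
Result = F#5


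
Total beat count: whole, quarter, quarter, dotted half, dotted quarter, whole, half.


Beat values:
  whole = 4 beats
  quarter = 1 beat
  quarter = 1 beat
  dotted half = 3 beats
  dotted quarter = 1.5 beats
  whole = 4 beats
  half = 2 beats
Sum = 4 + 1 + 1 + 3 + 1.5 + 4 + 2
= 16.5 beats


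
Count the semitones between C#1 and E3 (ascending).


Working:
Absolute semitone position = octave×12 + chromatic position
C#1: 1×12 + 1 = 13
E3: 3×12 + 4 = 40
Difference = 40 - 13 = 27
= 27 semitones


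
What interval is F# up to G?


Let's work it out.
Letter names: F → G spans 2 letter names → a 2nd
Semitones: F# → G = 1 half-step
A 2nd of 1 semitone is a minor 2nd
= minor 2nd


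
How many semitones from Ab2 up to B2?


Working:
Absolute semitone position = octave×12 + chromatic position
Ab2: 2×12 + 8 = 32
B2: 2×12 + 11 = 35
Difference = 35 - 32 = 3
= 3 semitones


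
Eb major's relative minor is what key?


Working:
The relative minor shares the major's key signature and starts on its 6th degree
6th degree = a major 6th above the tonic; a major 6th above Eb is C
→ relative minor of Eb major is C minor
= C minor


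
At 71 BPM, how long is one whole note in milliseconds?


Reasoning:
One quarter-note beat = 60000 / BPM = 60000 / 71 ms
Whole note = 4 × quarter note
Duration = 4 × 60000 / 71 = 240000 / 71
= 3380.3 ms


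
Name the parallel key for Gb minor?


Parallel keys share the same tonic but differ in mode
Gb minor → parallel is Gb major
= Gb major


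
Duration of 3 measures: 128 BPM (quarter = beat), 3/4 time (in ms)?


Reasoning:
Quarter-note beat duration = 60000 / 128 ms
Beats per measure (3/4) = 3
One measure = 3 × 60000 / 128 = 180000 / 128 ms
3 measures = 3 × 180000 / 128 = 540000 / 128
= 4218.8 ms


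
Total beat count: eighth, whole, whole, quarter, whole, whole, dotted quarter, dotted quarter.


Working:
Beat values:
  eighth = 0.5 beats
  whole = 4 beats
  whole = 4 beats
  quarter = 1 beat
  whole = 4 beats
  whole = 4 beats
  dotted quarter = 1.5 beats
  dotted quarter = 1.5 beats
Sum = 0.5 + 4 + 4 + 1 + 4 + 4 + 1.5 + 1.5
= 20.5 beats


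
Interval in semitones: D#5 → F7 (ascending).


Step by step:
Absolute semitone position = octave×12 + chromatic position
D#5: 5×12 + 3 = 63
F7: 7×12 + 5 = 89
Difference = 89 - 63 = 26
= 26 semitones


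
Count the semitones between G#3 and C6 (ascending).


Absolute semitone position = octave×12 + chromatic position
G#3: 3×12 + 8 = 44
C6: 6×12 + 0 = 72
Difference = 72 - 44 = 28
= 28 semitones


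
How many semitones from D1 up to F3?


Reasoning:
Absolute semitone position = octave×12 + chromatic position
D1: 1×12 + 2 = 14
F3: 3×12 + 5 = 41
Difference = 41 - 14 = 27
= 27 semitones


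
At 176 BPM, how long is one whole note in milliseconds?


Solution.
One quarter-note beat = 60000 / BPM = 60000 / 176 ms
Whole note = 4 × quarter note
Duration = 4 × 60000 / 176 = 240000 / 176
= 1363.6 ms


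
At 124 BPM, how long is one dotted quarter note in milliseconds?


One quarter-note beat = 60000 / BPM = 60000 / 124 ms
Dotted quarter note = 3/2 × quarter note
Duration = 3/2 × 60000 / 124 = 90000 / 124
= 725.8 ms


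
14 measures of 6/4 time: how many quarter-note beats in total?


Let's work it out.
Time signature 6/4: the bottom number 4 means the quarter note gets one count
The top number 6 means 6 quarter-note beats per measure
Total = 6 × 14 measures
= 84 quarter-note beats


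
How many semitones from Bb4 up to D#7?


Let's work it out.
Absolute semitone position = octave×12 + chromatic position
Bb4: 4×12 + 10 = 58
D#7: 7×12 + 3 = 87
Difference = 87 - 58 = 29
= 29 semitones


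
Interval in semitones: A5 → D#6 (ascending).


Solution.
Absolute semitone position = octave×12 + chromatic position
A5: 5×12 + 9 = 69
D#6: 6×12 + 3 = 75
Difference = 75 - 69 = 6
= 6 semitones


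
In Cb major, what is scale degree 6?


Major scale pattern: W-W-H-W-W-W-H (2-2-1-2-2-2-1 semitones)
Starting from Cb:
  Cb + 2 semitones → Db
  Db + 2 semitones → Eb
  Eb + 1 semitone → Fb
  Fb + 2 semitones → Gb
  Gb + 2 semitones → Ab
  Ab + 2 semitones → Bb
  Bb + 1 semitone → Cb
Scale: Cb Db Eb Fb Gb Ab Bb
Degree 6 = Ab


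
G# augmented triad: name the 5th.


Step by step:
Augmented triad = root + major 3rd (4 semitones) + augmented 5th (8 semitones)
A triad on G# stacks thirds, so the chord tones use letter names G-B-D
Root: G#
Major 3rd above G#: B#
Augmented 5th above G#: D##
The 5th = D##


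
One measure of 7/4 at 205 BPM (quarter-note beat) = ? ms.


Working:
Quarter-note beat duration = 60000 / 205 ms
Beats per measure (7/4) = 7
One measure = 7 × 60000 / 205 = 420000 / 205 ms
= 2048.8 ms


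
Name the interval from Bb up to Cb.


Letter names: B → C spans 2 letter names → a 2nd
Semitones: Bb → Cb = 1 half-step
A 2nd of 1 semitone is a minor 2nd
= minor 2nd


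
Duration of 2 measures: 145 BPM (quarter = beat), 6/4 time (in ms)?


Quarter-note beat duration = 60000 / 145 ms
Beats per measure (6/4) = 6
One measure = 6 × 60000 / 145 = 360000 / 145 ms
2 measures = 2 × 360000 / 145 = 720000 / 145
= 4965.5 ms


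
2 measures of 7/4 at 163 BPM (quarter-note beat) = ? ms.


Reasoning:
Quarter-note beat duration = 60000 / 163 ms
Beats per measure (7/4) = 7
One measure = 7 × 60000 / 163 = 420000 / 163 ms
2 measures = 2 × 420000 / 163 = 840000 / 163
= 5153.4 ms


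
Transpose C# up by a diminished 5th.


Reasoning:
diminished 5th: 5 letter names, 6 semitones
Letter: C + 4 → G
Pitch: C# + 6 semitones, spelled as a G → G
= G


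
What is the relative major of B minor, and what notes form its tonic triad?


The relative major shares the key signature and is a minor 3rd above the minor tonic
A minor 3rd above B is D
→ relative major of B minor is D major
Tonic triad of D major = root + major 3rd + perfect 5th = D F# A
= D major; triad = D F# A


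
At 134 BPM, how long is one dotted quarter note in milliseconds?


Working:
One quarter-note beat = 60000 / BPM = 60000 / 134 ms
Dotted quarter note = 3/2 × quarter note
Duration = 3/2 × 60000 / 134 = 90000 / 134
= 671.6 ms


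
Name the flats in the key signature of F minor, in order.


Let's work it out.
Flat minor keys: A(0), D(1), G(2), C(3), F(4), Bb(5), Eb(6), Ab(7)
F minor has 4 flats
Order of flats: Bb Eb Ab Db Gb Cb Fb → first 4: Bb, Eb, Ab, Db
= Bb, Eb, Ab, Db


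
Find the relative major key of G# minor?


The relative major shares the key signature and is a minor 3rd above the minor tonic
A minor 3rd above G# is B
→ relative major of G# minor is B major
= B major


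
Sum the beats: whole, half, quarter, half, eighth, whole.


Working:
Beat values:
  whole = 4 beats
  half = 2 beats
  quarter = 1 beat
  half = 2 beats
  eighth = 0.5 beats
  whole = 4 beats
Sum = 4 + 2 + 1 + 2 + 0.5 + 4
= 13.5 beats


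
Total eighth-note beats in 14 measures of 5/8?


Reasoning:
Time signature 5/8: the bottom number 8 means the eighth note gets one count
The top number 5 means 5 eighth-note beats per measure
Total = 5 × 14 measures
= 70 eighth-note beats


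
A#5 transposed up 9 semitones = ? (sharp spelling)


Reasoning:
A#5: chromatic position 10 in octave 5 → absolute = 5×12 + 10 = 70
Transpose up 9: 70 + 9 = 79
79 = 6×12 + 7 → G in octave 6
Result = G6


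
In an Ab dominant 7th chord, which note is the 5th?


Step by step:
Dominant 7th chord = root + major 3rd + perfect 5th + minor 7th
Seventh chords stack in thirds, so the letter names are A-C-E-G
Root: Ab
Major 3rd above Ab: C
Perfect 5th above Ab: Eb
Minor 7th above Ab: Gb
The 5th = Eb


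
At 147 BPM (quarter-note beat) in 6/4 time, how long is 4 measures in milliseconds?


Reasoning:
Quarter-note beat duration = 60000 / 147 ms
Beats per measure (6/4) = 6
One measure = 6 × 60000 / 147 = 360000 / 147 ms
4 measures = 4 × 360000 / 147 = 1440000 / 147
= 9795.9 ms


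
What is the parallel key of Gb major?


Step by step:
Parallel keys share the same tonic but differ in mode
Gb major → parallel is Gb minor
= Gb minor


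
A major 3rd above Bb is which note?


A 3rd spans 3 letter names, so from B we land on D
A major 3rd = 4 semitones above Bb
Spell D at that pitch: D
= D


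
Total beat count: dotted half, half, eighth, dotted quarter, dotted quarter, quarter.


Let's work it out.
Beat values:
  dotted half = 3 beats
  half = 2 beats
  eighth = 0.5 beats
  dotted quarter = 1.5 beats
  dotted quarter = 1.5 beats
  quarter = 1 beat
Sum = 3 + 2 + 0.5 + 1.5 + 1.5 + 1
= 9.5 beats


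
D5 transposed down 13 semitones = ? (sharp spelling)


Solution.
D5: chromatic position 2 in octave 5 → absolute = 5×12 + 2 = 62
Transpose down 13: 62 - 13 = 49
49 = 4×12 + 1 → C# in octave 4
Result = C#4


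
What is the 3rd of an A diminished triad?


Diminished triad = root + minor 3rd (3 semitones) + diminished 5th (6 semitones)
A triad on A stacks thirds, so the chord tones use letter names A-C-E
Root: A
Minor 3rd above A: C
Diminished 5th above A: Eb
The 3rd = C


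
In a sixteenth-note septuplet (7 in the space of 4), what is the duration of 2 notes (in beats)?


Let's work it out.
Septuplet: 7 notes occupy the space of 4 sixteenth notes
Space = 4 × 1/4 = 1 beat
Each septuplet note = 1 / 7 = 1/7 beats
2 notes = 2 × 1/7 = 2/7
= 2/7 beats


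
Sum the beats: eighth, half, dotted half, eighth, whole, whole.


Step by step:
Beat values:
  eighth = 0.5 beats
  half = 2 beats
  dotted half = 3 beats
  eighth = 0.5 beats
  whole = 4 beats
  whole = 4 beats
Sum = 0.5 + 2 + 3 + 0.5 + 4 + 4
= 14 beats


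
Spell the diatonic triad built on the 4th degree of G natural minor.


Working:
G natural minor scale: G A Bb C D Eb F
Diatonic triad on degree 4 stacks scale notes 4, 6, 1: C Eb G
C→Eb = 3 semitones; C→G = 7 semitones → minor triad
= C Eb G (minor)


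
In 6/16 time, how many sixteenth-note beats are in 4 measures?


Time signature 6/16: the bottom number 16 means the sixteenth note gets one count
The top number 6 means 6 sixteenth-note beats per measure
Total = 6 × 4 measures
= 24 sixteenth-note beats


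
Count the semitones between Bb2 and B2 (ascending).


Reasoning:
Absolute semitone position = octave×12 + chromatic position
Bb2: 2×12 + 10 = 34
B2: 2×12 + 11 = 35
Difference = 35 - 34 = 1
= 1 semitone


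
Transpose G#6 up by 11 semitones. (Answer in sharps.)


Solution.
G#6: chromatic position 8 in octave 6 → absolute = 6×12 + 8 = 80
Transpose up 11: 80 + 11 = 91
91 = 7×12 + 7 → G in octave 7
Result = G7


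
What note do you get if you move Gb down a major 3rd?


Step by step:
major 3rd: 3 letter names, 4 semitones
Letter: G - 2 → E
Pitch: Gb - 4 semitones, spelled as an E → Ebb
= Ebb


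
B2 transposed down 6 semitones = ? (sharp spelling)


B2: chromatic position 11 in octave 2 → absolute = 2×12 + 11 = 35
Transpose down 6: 35 - 6 = 29
29 = 2×12 + 5 → F in octave 2
Result = F2


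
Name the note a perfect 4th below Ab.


A 4th spans 4 letter names, so from A we land on E
A perfect 4th = 5 semitones below Ab
Spell E at that pitch: Eb
= Eb


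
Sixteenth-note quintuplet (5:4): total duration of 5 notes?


Step by step:
Quintuplet: 5 notes occupy the space of 4 sixteenth notes
Space = 4 × 1/4 = 1 beat
Each quintuplet note = 1 / 5 = 1/5 beats
5 notes = 5 × 1/5 = 1
= 1 beat


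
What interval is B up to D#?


Let's work it out.
Letter names: B → D spans 3 letter names → a 3rd
Semitones: B → D# = 4 half-steps
A 3rd of 4 semitones is a major 3rd
= major 3rd


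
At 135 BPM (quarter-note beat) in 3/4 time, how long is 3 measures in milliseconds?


Solution.
Quarter-note beat duration = 60000 / 135 ms
Beats per measure (3/4) = 3
One measure = 3 × 60000 / 135 = 180000 / 135 ms
3 measures = 3 × 180000 / 135 = 540000 / 135
= 4000.0 ms


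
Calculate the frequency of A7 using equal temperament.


Step by step:
f = 440 × 2^(n/12) where n = semitones from A4
A7: 36 semitones from A4
f = 440 × 2^(36/12)
f = 3520.00 Hz


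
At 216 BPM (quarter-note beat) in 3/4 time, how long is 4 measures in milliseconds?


Let's work it out.
Quarter-note beat duration = 60000 / 216 ms
Beats per measure (3/4) = 3
One measure = 3 × 60000 / 216 = 180000 / 216 ms
4 measures = 4 × 180000 / 216 = 720000 / 216
= 3333.3 ms


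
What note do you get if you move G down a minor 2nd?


Reasoning:
minor 2nd: 2 letter names, 1 semitones
Letter: G - 1 → F
Pitch: G - 1 semitones, spelled as an F → F#
= F#


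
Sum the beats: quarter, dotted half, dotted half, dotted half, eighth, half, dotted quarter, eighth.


Beat values:
  quarter = 1 beat
  dotted half = 3 beats
  dotted half = 3 beats
  dotted half = 3 beats
  eighth = 0.5 beats
  half = 2 beats
  dotted quarter = 1.5 beats
  eighth = 0.5 beats
Sum = 1 + 3 + 3 + 3 + 0.5 + 2 + 1.5 + 0.5
= 14.5 beats


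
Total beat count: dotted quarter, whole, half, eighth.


Working:
Beat values:
  dotted quarter = 1.5 beats
  whole = 4 beats
  half = 2 beats
  eighth = 0.5 beats
Sum = 1.5 + 4 + 2 + 0.5
= 8 beats


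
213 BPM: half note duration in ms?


Reasoning:
One quarter-note beat = 60000 / BPM = 60000 / 213 ms
Half note = 2 × quarter note
Duration = 2 × 60000 / 213 = 120000 / 213
= 563.4 ms


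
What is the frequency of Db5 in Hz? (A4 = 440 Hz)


Let's work it out.
f = 440 × 2^(n/12) where n = semitones from A4
Db5: 4 semitones from A4
f = 440 × 2^(4/12)
f = 554.37 Hz


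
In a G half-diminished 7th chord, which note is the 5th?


Reasoning:
Half-diminished 7th chord = root + minor 3rd + diminished 5th + minor 7th
Seventh chords stack in thirds, so the letter names are G-B-D-F
Root: G
Minor 3rd above G: Bb
Diminished 5th above G: Db
Minor 7th above G: F
The 5th = Db


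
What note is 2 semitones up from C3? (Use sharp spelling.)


Solution.
C3: chromatic position 0 in octave 3 → absolute = 3×12 + 0 = 36
Transpose up 2: 36 + 2 = 38
38 = 3×12 + 2 → D in octave 3
Result = D3


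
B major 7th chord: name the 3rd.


Let's work it out.
Major 7th chord = root + major 3rd + perfect 5th + major 7th
Seventh chords stack in thirds, so the letter names are B-D-F-A
Root: B
Major 3rd above B: D#
Perfect 5th above B: F#
Major 7th above B: A#
The 3rd = D#


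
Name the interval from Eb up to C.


Reasoning:
Letter names: E → C spans 6 letter names → a 6th
Semitones: Eb → C = 9 half-steps
A 6th of 9 semitones is a major 6th
= major 6th


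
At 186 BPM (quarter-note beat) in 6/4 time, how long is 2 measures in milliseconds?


Quarter-note beat duration = 60000 / 186 ms
Beats per measure (6/4) = 6
One measure = 6 × 60000 / 186 = 360000 / 186 ms
2 measures = 2 × 360000 / 186 = 720000 / 186
= 3871.0 ms


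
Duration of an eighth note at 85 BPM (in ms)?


Reasoning:
One quarter-note beat = 60000 / BPM = 60000 / 85 ms
Eighth note = 1/2 × quarter note
Duration = 1/2 × 60000 / 85 = 30000 / 85
= 352.9 ms
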